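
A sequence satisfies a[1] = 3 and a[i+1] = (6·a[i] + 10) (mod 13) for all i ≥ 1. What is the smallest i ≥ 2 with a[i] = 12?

a[1] = 3; a[2] = 2; a[3] = 9; a[4] = 12; a[5] = 4; a[6] = 8; a[7] = 6; a[8] = 7; a[9] = 0; a[10] = 10; a[11] = 5; a[12] = 1; a[13] = 3.
The sequence repeats with period 12.
The value 12 first appears (with i ≥ 2) at a[4].

4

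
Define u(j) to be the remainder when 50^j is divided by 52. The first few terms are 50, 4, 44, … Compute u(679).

We have u(1) = 50,  u(2) = 4,  u(3) = 44,  u(4) = 16,  u(5) = 20,  u(6) = 12,  u(7) = 28,  u(8) = 48,  u(9) = 8,  u(10) = 36,  u(11) = 32,  u(12) = 40,  u(13) = 24,  u(14) = 4.
Since u(14) = u(2) = 4, the sequence is eventually periodic: after a pre-period of length 1 it cycles with period 12.
For j ≥ 2, u(j) depends only on (j - 2) mod 12. (679 - 2) mod 12 = 5, so u(679) = u(7) = 28.

28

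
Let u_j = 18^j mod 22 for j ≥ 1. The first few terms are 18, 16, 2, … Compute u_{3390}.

12

We have u_1 = 18; u_2 = 16; u_3 = 2; u_4 = 14; u_5 = 10; u_6 = 4; u_7 = 6; u_8 = 20; u_9 = 8; u_{10} = 12; u_{11} = 18.
The sequence repeats with period 10.
(3390 - 1) mod 10 = 9, so u_{3390} = u_{10} = 12.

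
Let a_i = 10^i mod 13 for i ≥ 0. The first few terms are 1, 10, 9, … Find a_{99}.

Listing terms: a_0 = 1; a_1 = 10; a_2 = 9; a_3 = 12; a_4 = 3; a_5 = 4; a_6 = 1.
The sequence repeats with period 6.
(99 - 0) mod 6 = 3, so a_{99} = a_3 = 12.

12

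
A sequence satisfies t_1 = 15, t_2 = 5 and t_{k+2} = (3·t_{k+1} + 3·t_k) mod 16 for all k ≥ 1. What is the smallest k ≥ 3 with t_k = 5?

Computing terms: t_1 = 15; t_2 = 5; t_3 = 12; t_4 = 3; t_5 = 13; t_6 = 0; t_7 = 7; t_8 = 5; t_9 = 4; t_{10} = 11; t_{11} = 13; t_{12} = 8; t_{13} = 15; t_{14} = 5.
Since (t_{13}, t_{14}) = (t_1, t_2) = (15, 5) (two consecutive terms determine the rest), the sequence is periodic with period 12.
The value 5 first appears (with k ≥ 3) at t_8.

8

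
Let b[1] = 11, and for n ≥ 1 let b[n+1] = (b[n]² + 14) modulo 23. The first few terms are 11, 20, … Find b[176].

3

Computing terms: b[1] = 11; b[2] = 20; b[3] = 0; b[4] = 14; b[5] = 3; b[6] = 0.
Since b[6] = b[3] = 0, the sequence is eventually periodic: after a pre-period of length 2 it cycles with period 3.
For n ≥ 3, b[n] depends only on (n - 3) mod 3. (176 - 3) mod 3 = 2, so b[176] = b[5] = 3.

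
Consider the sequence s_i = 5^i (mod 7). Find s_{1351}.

s_0 = 1; s_1 = 5; s_2 = 4; s_3 = 6; s_4 = 2; s_5 = 3; s_6 = 1.
Since s_6 = s_0 = 1, the sequence is periodic with period 6.
So s_{1351} = s_{0 + ((1351-0) mod 6)} = s_1 = 5.

5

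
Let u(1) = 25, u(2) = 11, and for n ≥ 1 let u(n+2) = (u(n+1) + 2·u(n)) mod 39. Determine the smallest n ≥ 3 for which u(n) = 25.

13

Listing terms: u(1) = 25; u(2) = 11; u(3) = 22; u(4) = 5; u(5) = 10; u(6) = 20; u(7) = 1; u(8) = 2; u(9) = 4; u(10) = 8; u(11) = 16; u(12) = 32; u(13) = 25; u(14) = 11.
The sequence repeats with period 12.
The value 25 next appears (with n ≥ 3) at u(13).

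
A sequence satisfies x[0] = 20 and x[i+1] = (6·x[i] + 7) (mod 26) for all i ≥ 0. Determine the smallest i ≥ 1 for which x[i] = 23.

1

We have x[0] = 20,  x[1] = 23,  x[2] = 15,  x[3] = 19,  x[4] = 17,  x[5] = 5,  x[6] = 11,  x[7] = 21,  x[8] = 3,  x[9] = 25,  x[10] = 1,  x[11] = 13,  x[12] = 7,  x[13] = 23.
Since x[13] = x[1] = 23, the sequence is eventually periodic: after a pre-period of length 1 it cycles with period 12.
The value 23 first appears (with i ≥ 1) at x[1].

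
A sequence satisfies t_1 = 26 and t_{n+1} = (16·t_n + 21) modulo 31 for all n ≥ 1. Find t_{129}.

t_1 = 26; t_2 = 3; t_3 = 7; t_4 = 9; t_5 = 10; t_6 = 26.
The sequence repeats with period 5.
(129 - 1) mod 5 = 3, so t_{129} = t_4 = 9.

9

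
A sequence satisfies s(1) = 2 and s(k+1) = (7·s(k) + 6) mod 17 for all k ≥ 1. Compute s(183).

We have s(1) = 2,  s(2) = 3,  s(3) = 10,  s(4) = 8,  s(5) = 11,  s(6) = 15,  s(7) = 9,  s(8) = 1,  s(9) = 13,  s(10) = 12,  s(11) = 5,  s(12) = 7,  s(13) = 4,  s(14) = 0,  s(15) = 6,  s(16) = 14,  s(17) = 2.
The sequence repeats with period 16.
So s(183) = s(1 + ((183-1) mod 16)) = s(7) = 9.

9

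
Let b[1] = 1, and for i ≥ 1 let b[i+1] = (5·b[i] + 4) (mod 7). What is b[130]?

4

We have b[1] = 1; b[2] = 2; b[3] = 0; b[4] = 4; b[5] = 3; b[6] = 5; b[7] = 1.
The sequence repeats with period 6.
(130 - 1) mod 6 = 3, so b[130] = b[4] = 4.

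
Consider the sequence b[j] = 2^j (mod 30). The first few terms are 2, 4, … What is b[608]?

We have b[1] = 2,  b[2] = 4,  b[3] = 8,  b[4] = 16,  b[5] = 2.
Since b[5] = b[1] = 2, the sequence is periodic with period 4.
So b[608] = b[1 + ((608-1) mod 4)] = b[4] = 16.

16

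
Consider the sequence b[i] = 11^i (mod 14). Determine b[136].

11

b[0] = 1,  b[1] = 11,  b[2] = 9,  b[3] = 1.
Since b[3] = b[0] = 1, the sequence is periodic with period 3.
So b[136] = b[0 + ((136-0) mod 3)] = b[1] = 11.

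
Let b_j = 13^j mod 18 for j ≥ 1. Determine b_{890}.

7

Computing terms: b_1 = 13; b_2 = 7; b_3 = 1; b_4 = 13.
The sequence repeats with period 3.
(890 - 1) mod 3 = 1, so b_{890} = b_2 = 7.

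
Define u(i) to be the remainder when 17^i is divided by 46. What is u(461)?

We have u(0) = 1, u(1) = 17, u(2) = 13, u(3) = 37, u(4) = 31, u(5) = 21, u(6) = 35, u(7) = 43, u(8) = 41, u(9) = 7, u(10) = 27, u(11) = 45, u(12) = 29, u(13) = 33, u(14) = 9, u(15) = 15, u(16) = 25, u(17) = 11, u(18) = 3, u(19) = 5, u(20) = 39, u(21) = 19, u(22) = 1.
Since u(22) = u(0) = 1, the sequence is periodic with period 22.
So u(461) = u(0 + ((461-0) mod 22)) = u(21) = 19.

19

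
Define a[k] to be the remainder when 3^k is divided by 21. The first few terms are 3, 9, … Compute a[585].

We have a[1] = 3,  a[2] = 9,  a[3] = 6,  a[4] = 18,  a[5] = 12,  a[6] = 15,  a[7] = 3.
The sequence repeats with period 6.
(585 - 1) mod 6 = 2, so a[585] = a[3] = 6.

6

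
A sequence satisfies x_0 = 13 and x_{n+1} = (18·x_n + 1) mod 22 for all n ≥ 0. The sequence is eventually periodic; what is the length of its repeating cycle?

10

x_0 = 13; x_1 = 15; x_2 = 7; x_3 = 17; x_4 = 21; x_5 = 5; x_6 = 3; x_7 = 11; x_8 = 1; x_9 = 19; x_{10} = 13.
Since x_{10} = x_0 = 13, the sequence is periodic with period 10.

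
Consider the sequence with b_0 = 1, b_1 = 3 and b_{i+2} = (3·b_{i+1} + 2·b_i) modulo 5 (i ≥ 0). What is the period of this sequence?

24

Computing terms: b_0 = 1; b_1 = 3; b_2 = 1; b_3 = 4; b_4 = 4; b_5 = 0; b_6 = 3; b_7 = 4; b_8 = 3; b_9 = 2; b_{10} = 2; b_{11} = 0; b_{12} = 4; b_{13} = 2; b_{14} = 4; b_{15} = 1; b_{16} = 1; b_{17} = 0; b_{18} = 2; b_{19} = 1; b_{20} = 2; b_{21} = 3; b_{22} = 3; b_{23} = 0; b_{24} = 1; b_{25} = 3.
Since (b_{24}, b_{25}) = (b_0, b_1) = (1, 3) (two consecutive terms determine the rest), the sequence is periodic with period 24.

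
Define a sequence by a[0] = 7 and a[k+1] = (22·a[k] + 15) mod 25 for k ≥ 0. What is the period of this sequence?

a[0] = 7,  a[1] = 19,  a[2] = 8,  a[3] = 16,  a[4] = 17,  a[5] = 14,  a[6] = 23,  a[7] = 21,  a[8] = 2,  a[9] = 9,  a[10] = 13,  a[11] = 1,  a[12] = 12,  a[13] = 4,  a[14] = 3,  a[15] = 6,  a[16] = 22,  a[17] = 24,  a[18] = 18,  a[19] = 11,  a[20] = 7.
The sequence repeats with period 20.

20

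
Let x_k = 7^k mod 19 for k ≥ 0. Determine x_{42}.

1

Computing terms: x_0 = 1,  x_1 = 7,  x_2 = 11,  x_3 = 1.
Since x_3 = x_0 = 1, the sequence is periodic with period 3.
(42 - 0) mod 3 = 0, so x_{42} = x_0 = 1.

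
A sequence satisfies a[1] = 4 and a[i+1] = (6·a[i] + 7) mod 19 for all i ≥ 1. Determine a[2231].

13

Computing terms: a[1] = 4; a[2] = 12; a[3] = 3; a[4] = 6; a[5] = 5; a[6] = 18; a[7] = 1; a[8] = 13; a[9] = 9; a[10] = 4.
Since a[10] = a[1] = 4, the sequence is periodic with period 9.
(2231 - 1) mod 9 = 7, so a[2231] = a[8] = 13.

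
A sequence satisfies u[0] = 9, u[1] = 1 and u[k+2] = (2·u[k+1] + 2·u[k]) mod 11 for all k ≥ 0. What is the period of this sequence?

10

u[0] = 9,  u[1] = 1,  u[2] = 9,  u[3] = 9,  u[4] = 3,  u[5] = 2,  u[6] = 10,  u[7] = 2,  u[8] = 2,  u[9] = 8,  u[10] = 9,  u[11] = 1.
The sequence repeats with period 10.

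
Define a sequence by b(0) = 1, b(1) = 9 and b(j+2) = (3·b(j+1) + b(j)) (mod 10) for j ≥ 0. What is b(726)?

9

b(0) = 1, b(1) = 9, b(2) = 8, b(3) = 3, b(4) = 7, b(5) = 4, b(6) = 9, b(7) = 1, b(8) = 2, b(9) = 7, b(10) = 3, b(11) = 6, b(12) = 1, b(13) = 9.
The sequence repeats with period 12.
(726 - 0) mod 12 = 6, so b(726) = b(6) = 9.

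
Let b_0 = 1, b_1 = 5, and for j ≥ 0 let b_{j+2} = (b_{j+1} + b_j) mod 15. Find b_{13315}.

Listing terms: b_0 = 1,  b_1 = 5,  b_2 = 6,  b_3 = 11,  b_4 = 2,  b_5 = 13,  b_6 = 0,  b_7 = 13,  b_8 = 13,  b_9 = 11,  b_{10} = 9,  b_{11} = 5,  b_{12} = 14,  b_{13} = 4,  b_{14} = 3,  b_{15} = 7,  b_{16} = 10,  b_{17} = 2,  b_{18} = 12,  b_{19} = 14,  b_{20} = 11,  b_{21} = 10,  b_{22} = 6,  b_{23} = 1,  b_{24} = 7,  b_{25} = 8,  b_{26} = 0,  b_{27} = 8,  b_{28} = 8,  b_{29} = 1,  b_{30} = 9,  b_{31} = 10,  b_{32} = 4,  b_{33} = 14,  b_{34} = 3,  b_{35} = 2,  b_{36} = 5,  b_{37} = 7,  b_{38} = 12,  b_{39} = 4,  b_{40} = 1,  b_{41} = 5.
The sequence repeats with period 40.
So b_{13315} = b_{0 + ((13315-0) mod 40)} = b_{35} = 2.

2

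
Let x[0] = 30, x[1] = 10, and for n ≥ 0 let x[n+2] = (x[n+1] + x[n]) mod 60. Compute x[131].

Listing terms: x[0] = 30, x[1] = 10, x[2] = 40, x[3] = 50, x[4] = 30, x[5] = 20, x[6] = 50, x[7] = 10, x[8] = 0, x[9] = 10, x[10] = 10, x[11] = 20, x[12] = 30, x[13] = 50, x[14] = 20, x[15] = 10, x[16] = 30, x[17] = 40, x[18] = 10, x[19] = 50, x[20] = 0, x[21] = 50, x[22] = 50, x[23] = 40, x[24] = 30, x[25] = 10.
The sequence repeats with period 24.
(131 - 0) mod 24 = 11, so x[131] = x[11] = 20.

20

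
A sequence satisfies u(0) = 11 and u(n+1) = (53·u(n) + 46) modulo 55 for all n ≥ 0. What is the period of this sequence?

We have u(0) = 11; u(1) = 24; u(2) = 53; u(3) = 50; u(4) = 1; u(5) = 44; u(6) = 13; u(7) = 20; u(8) = 6; u(9) = 34; u(10) = 33; u(11) = 35; u(12) = 31; u(13) = 39; u(14) = 23; u(15) = 0; u(16) = 46; u(17) = 9; u(18) = 28; u(19) = 45; u(20) = 11.
The sequence repeats with period 20.

20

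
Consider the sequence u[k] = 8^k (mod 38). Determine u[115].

Computing terms: u[0] = 1; u[1] = 8; u[2] = 26; u[3] = 18; u[4] = 30; u[5] = 12; u[6] = 20; u[7] = 8.
Since u[7] = u[1] = 8, the sequence is eventually periodic: after a pre-period of length 1 it cycles with period 6.
For k ≥ 1, u[k] depends only on (k - 1) mod 6. (115 - 1) mod 6 = 0, so u[115] = u[1] = 8.

8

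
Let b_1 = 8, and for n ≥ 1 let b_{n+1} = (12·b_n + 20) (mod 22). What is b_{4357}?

8

Computing terms: b_1 = 8, b_2 = 6, b_3 = 4, b_4 = 2, b_5 = 0, b_6 = 20, b_7 = 18, b_8 = 16, b_9 = 14, b_{10} = 12, b_{11} = 10, b_{12} = 8.
Since b_{12} = b_1 = 8, the sequence is periodic with period 11.
So b_{4357} = b_{1 + ((4357-1) mod 11)} = b_1 = 8.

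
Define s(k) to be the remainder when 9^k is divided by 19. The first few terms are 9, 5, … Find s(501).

11

Listing terms: s(1) = 9, s(2) = 5, s(3) = 7, s(4) = 6, s(5) = 16, s(6) = 11, s(7) = 4, s(8) = 17, s(9) = 1, s(10) = 9.
Since s(10) = s(1) = 9, the sequence is periodic with period 9.
So s(501) = s(1 + ((501-1) mod 9)) = s(6) = 11.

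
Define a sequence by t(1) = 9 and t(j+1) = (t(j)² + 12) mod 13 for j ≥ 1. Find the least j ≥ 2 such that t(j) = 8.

4

We have t(1) = 9,  t(2) = 2,  t(3) = 3,  t(4) = 8,  t(5) = 11,  t(6) = 3.
Since t(6) = t(3) = 3, the sequence is eventually periodic: after a pre-period of length 2 it cycles with period 3.
The value 8 first appears (with j ≥ 2) at t(4).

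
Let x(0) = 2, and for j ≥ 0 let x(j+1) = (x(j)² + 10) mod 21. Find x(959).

x(0) = 2,  x(1) = 14,  x(2) = 17,  x(3) = 5,  x(4) = 14.
Since x(4) = x(1) = 14, the sequence is eventually periodic: after a pre-period of length 1 it cycles with period 3.
For j ≥ 1, x(j) depends only on (j - 1) mod 3. (959 - 1) mod 3 = 1, so x(959) = x(2) = 17.

17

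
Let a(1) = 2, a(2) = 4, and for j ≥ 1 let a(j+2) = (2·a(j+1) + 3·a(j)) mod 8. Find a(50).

4

Listing terms: a(1) = 2; a(2) = 4; a(3) = 6; a(4) = 0; a(5) = 2; a(6) = 4.
Since (a(5), a(6)) = (a(1), a(2)) = (2, 4) (two consecutive terms determine the rest), the sequence is periodic with period 4.
(50 - 1) mod 4 = 1, so a(50) = a(2) = 4.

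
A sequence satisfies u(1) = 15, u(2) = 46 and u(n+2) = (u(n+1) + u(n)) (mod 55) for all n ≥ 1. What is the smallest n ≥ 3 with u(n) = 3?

5

u(1) = 15; u(2) = 46; u(3) = 6; u(4) = 52; u(5) = 3; u(6) = 0; u(7) = 3; u(8) = 3; u(9) = 6; u(10) = 9; u(11) = 15; u(12) = 24; u(13) = 39; u(14) = 8; u(15) = 47; u(16) = 0; u(17) = 47; u(18) = 47; u(19) = 39; u(20) = 31; u(21) = 15; u(22) = 46.
Since (u(21), u(22)) = (u(1), u(2)) = (15, 46) (two consecutive terms determine the rest), the sequence is periodic with period 20.
The value 3 first appears (with n ≥ 3) at u(5).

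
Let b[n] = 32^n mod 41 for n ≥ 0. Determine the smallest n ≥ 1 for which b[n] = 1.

Listing terms: b[0] = 1; b[1] = 32; b[2] = 40; b[3] = 9; b[4] = 1.
Since b[4] = b[0] = 1, the sequence is periodic with period 4.
The value 1 next appears (with n ≥ 1) at b[4].

4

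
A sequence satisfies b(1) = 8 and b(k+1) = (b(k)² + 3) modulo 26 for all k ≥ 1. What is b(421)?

12

b(1) = 8; b(2) = 15; b(3) = 20; b(4) = 13; b(5) = 16; b(6) = 25; b(7) = 4; b(8) = 19; b(9) = 0; b(10) = 3; b(11) = 12; b(12) = 17; b(13) = 6; b(14) = 13.
Since b(14) = b(4) = 13, the sequence is eventually periodic: after a pre-period of length 3 it cycles with period 10.
For k ≥ 4, b(k) depends only on (k - 4) mod 10. (421 - 4) mod 10 = 7, so b(421) = b(11) = 12.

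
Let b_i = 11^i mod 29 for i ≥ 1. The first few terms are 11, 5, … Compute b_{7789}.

14

Computing terms: b_1 = 11,  b_2 = 5,  b_3 = 26,  b_4 = 25,  b_5 = 14,  b_6 = 9,  b_7 = 12,  b_8 = 16,  b_9 = 2,  b_{10} = 22,  b_{11} = 10,  b_{12} = 23,  b_{13} = 21,  b_{14} = 28,  b_{15} = 18,  b_{16} = 24,  b_{17} = 3,  b_{18} = 4,  b_{19} = 15,  b_{20} = 20,  b_{21} = 17,  b_{22} = 13,  b_{23} = 27,  b_{24} = 7,  b_{25} = 19,  b_{26} = 6,  b_{27} = 8,  b_{28} = 1,  b_{29} = 11.
The sequence repeats with period 28.
So b_{7789} = b_{1 + ((7789-1) mod 28)} = b_5 = 14.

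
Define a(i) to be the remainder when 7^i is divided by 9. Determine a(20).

We have a(1) = 7, a(2) = 4, a(3) = 1, a(4) = 7.
The sequence repeats with period 3.
(20 - 1) mod 3 = 1, so a(20) = a(2) = 4.

4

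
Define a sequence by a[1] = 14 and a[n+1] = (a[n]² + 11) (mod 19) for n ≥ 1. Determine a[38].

1

We have a[1] = 14; a[2] = 17; a[3] = 15; a[4] = 8; a[5] = 18; a[6] = 12; a[7] = 3; a[8] = 1; a[9] = 12.
Since a[9] = a[6] = 12, the sequence is eventually periodic: after a pre-period of length 5 it cycles with period 3.
For n ≥ 6, a[n] depends only on (n - 6) mod 3. (38 - 6) mod 3 = 2, so a[38] = a[8] = 1.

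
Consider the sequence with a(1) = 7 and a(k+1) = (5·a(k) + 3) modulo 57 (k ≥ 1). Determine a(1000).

26

a(1) = 7; a(2) = 38; a(3) = 22; a(4) = 56; a(5) = 55; a(6) = 50; a(7) = 25; a(8) = 14; a(9) = 16; a(10) = 26; a(11) = 19; a(12) = 41; a(13) = 37; a(14) = 17; a(15) = 31; a(16) = 44; a(17) = 52; a(18) = 35; a(19) = 7.
The sequence repeats with period 18.
So a(1000) = a(1 + ((1000-1) mod 18)) = a(10) = 26.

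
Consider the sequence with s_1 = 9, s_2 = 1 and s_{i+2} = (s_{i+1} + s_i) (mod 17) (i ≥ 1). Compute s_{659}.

s_1 = 9; s_2 = 1; s_3 = 10; s_4 = 11; s_5 = 4; s_6 = 15; s_7 = 2; s_8 = 0; s_9 = 2; s_{10} = 2; s_{11} = 4; s_{12} = 6; s_{13} = 10; s_{14} = 16; s_{15} = 9; s_{16} = 8; s_{17} = 0; s_{18} = 8; s_{19} = 8; s_{20} = 16; s_{21} = 7; s_{22} = 6; s_{23} = 13; s_{24} = 2; s_{25} = 15; s_{26} = 0; s_{27} = 15; s_{28} = 15; s_{29} = 13; s_{30} = 11; s_{31} = 7; s_{32} = 1; s_{33} = 8; s_{34} = 9; s_{35} = 0; s_{36} = 9; s_{37} = 9; s_{38} = 1.
Since (s_{37}, s_{38}) = (s_1, s_2) = (9, 1) (two consecutive terms determine the rest), the sequence is periodic with period 36.
So s_{659} = s_{1 + ((659-1) mod 36)} = s_{11} = 4.

4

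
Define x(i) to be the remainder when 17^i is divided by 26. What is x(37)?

Computing terms: x(1) = 17, x(2) = 3, x(3) = 25, x(4) = 9, x(5) = 23, x(6) = 1, x(7) = 17.
Since x(7) = x(1) = 17, the sequence is periodic with period 6.
So x(37) = x(1 + ((37-1) mod 6)) = x(1) = 17.

17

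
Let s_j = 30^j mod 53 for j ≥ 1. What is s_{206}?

52

Computing terms: s_1 = 30, s_2 = 52, s_3 = 23, s_4 = 1, s_5 = 30.
Since s_5 = s_1 = 30, the sequence is periodic with period 4.
So s_{206} = s_{1 + ((206-1) mod 4)} = s_2 = 52.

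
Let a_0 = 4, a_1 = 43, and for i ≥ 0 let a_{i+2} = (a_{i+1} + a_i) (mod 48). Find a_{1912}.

Computing terms: a_0 = 4,  a_1 = 43,  a_2 = 47,  a_3 = 42,  a_4 = 41,  a_5 = 35,  a_6 = 28,  a_7 = 15,  a_8 = 43,  a_9 = 10,  a_{10} = 5,  a_{11} = 15,  a_{12} = 20,  a_{13} = 35,  a_{14} = 7,  a_{15} = 42,  a_{16} = 1,  a_{17} = 43,  a_{18} = 44,  a_{19} = 39,  a_{20} = 35,  a_{21} = 26,  a_{22} = 13,  a_{23} = 39,  a_{24} = 4,  a_{25} = 43.
The sequence repeats with period 24.
So a_{1912} = a_{0 + ((1912-0) mod 24)} = a_{16} = 1.

1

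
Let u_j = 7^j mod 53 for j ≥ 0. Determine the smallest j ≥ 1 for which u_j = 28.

16

u_0 = 1; u_1 = 7; u_2 = 49; u_3 = 25; u_4 = 16; u_5 = 6; u_6 = 42; u_7 = 29; u_8 = 44; u_9 = 43; u_{10} = 36; u_{11} = 40; u_{12} = 15; u_{13} = 52; u_{14} = 46; u_{15} = 4; u_{16} = 28; u_{17} = 37; u_{18} = 47; u_{19} = 11; u_{20} = 24; u_{21} = 9; u_{22} = 10; u_{23} = 17; u_{24} = 13; u_{25} = 38; u_{26} = 1.
Since u_{26} = u_0 = 1, the sequence is periodic with period 26.
The value 28 first appears (with j ≥ 1) at u_{16}.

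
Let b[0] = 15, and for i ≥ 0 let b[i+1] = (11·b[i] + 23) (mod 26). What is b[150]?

Listing terms: b[0] = 15; b[1] = 6; b[2] = 11; b[3] = 14; b[4] = 21; b[5] = 20; b[6] = 9; b[7] = 18; b[8] = 13; b[9] = 10; b[10] = 3; b[11] = 4; b[12] = 15.
The sequence repeats with period 12.
(150 - 0) mod 12 = 6, so b[150] = b[6] = 9.

9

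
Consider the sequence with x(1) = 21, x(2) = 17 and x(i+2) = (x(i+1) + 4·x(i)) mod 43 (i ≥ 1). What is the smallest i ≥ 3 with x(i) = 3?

10

x(1) = 21, x(2) = 17, x(3) = 15, x(4) = 40, x(5) = 14, x(6) = 2, x(7) = 15, x(8) = 23, x(9) = 40, x(10) = 3, x(11) = 34, x(12) = 3, x(13) = 10, x(14) = 22, x(15) = 19, x(16) = 21, x(17) = 11, x(18) = 9, x(19) = 10, x(20) = 3, x(21) = 0, x(22) = 12, x(23) = 12, x(24) = 17, x(25) = 22, x(26) = 4, x(27) = 6, x(28) = 22, x(29) = 3, x(30) = 5, x(31) = 17, x(32) = 37, x(33) = 19, x(34) = 38, x(35) = 28, x(36) = 8, x(37) = 34, x(38) = 23, x(39) = 30, x(40) = 36, x(41) = 27, x(42) = 42, x(43) = 21, x(44) = 17.
The sequence repeats with period 42.
The value 3 first appears (with i ≥ 3) at x(10).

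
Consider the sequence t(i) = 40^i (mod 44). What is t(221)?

Listing terms: t(1) = 40,  t(2) = 16,  t(3) = 24,  t(4) = 36,  t(5) = 32,  t(6) = 4,  t(7) = 28,  t(8) = 20,  t(9) = 8,  t(10) = 12,  t(11) = 40.
The sequence repeats with period 10.
So t(221) = t(1 + ((221-1) mod 10)) = t(1) = 40.

40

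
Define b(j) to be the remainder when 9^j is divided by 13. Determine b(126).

1

Listing terms: b(0) = 1,  b(1) = 9,  b(2) = 3,  b(3) = 1.
Since b(3) = b(0) = 1, the sequence is periodic with period 3.
(126 - 0) mod 3 = 0, so b(126) = b(0) = 1.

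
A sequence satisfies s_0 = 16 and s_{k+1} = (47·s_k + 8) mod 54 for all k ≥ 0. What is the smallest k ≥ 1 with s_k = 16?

Computing terms: s_0 = 16,  s_1 = 4,  s_2 = 34,  s_3 = 40,  s_4 = 52,  s_5 = 22,  s_6 = 16.
Since s_6 = s_0 = 16, the sequence is periodic with period 6.
The value 16 next appears (with k ≥ 1) at s_6.

6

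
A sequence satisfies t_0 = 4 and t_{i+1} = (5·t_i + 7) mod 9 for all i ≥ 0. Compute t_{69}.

6

Listing terms: t_0 = 4, t_1 = 0, t_2 = 7, t_3 = 6, t_4 = 1, t_5 = 3, t_6 = 4.
Since t_6 = t_0 = 4, the sequence is periodic with period 6.
So t_{69} = t_{0 + ((69-0) mod 6)} = t_3 = 6.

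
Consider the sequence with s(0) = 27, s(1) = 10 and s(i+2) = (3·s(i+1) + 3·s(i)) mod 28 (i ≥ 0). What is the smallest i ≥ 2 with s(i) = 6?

25

Computing terms: s(0) = 27,  s(1) = 10,  s(2) = 27,  s(3) = 27,  s(4) = 22,  s(5) = 7,  s(6) = 3,  s(7) = 2,  s(8) = 15,  s(9) = 23,  s(10) = 2,  s(11) = 19,  s(12) = 7,  s(13) = 22,  s(14) = 3,  s(15) = 19,  s(16) = 10,  s(17) = 3,  s(18) = 11,  s(19) = 14,  s(20) = 19,  s(21) = 15,  s(22) = 18,  s(23) = 15,  s(24) = 15,  s(25) = 6,  s(26) = 7,  s(27) = 11,  s(28) = 26,  s(29) = 27,  s(30) = 19,  s(31) = 26,  s(32) = 23,  s(33) = 7,  s(34) = 6,  s(35) = 11,  s(36) = 23,  s(37) = 18,  s(38) = 11,  s(39) = 3,  s(40) = 14,  s(41) = 23,  s(42) = 27,  s(43) = 10.
Since (s(42), s(43)) = (s(0), s(1)) = (27, 10) (two consecutive terms determine the rest), the sequence is periodic with period 42.
The value 6 first appears (with i ≥ 2) at s(25).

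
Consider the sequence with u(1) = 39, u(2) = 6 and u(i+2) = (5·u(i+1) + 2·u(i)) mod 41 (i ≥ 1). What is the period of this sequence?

40

u(1) = 39; u(2) = 6; u(3) = 26; u(4) = 19; u(5) = 24; u(6) = 35; u(7) = 18; u(8) = 37; u(9) = 16; u(10) = 31; u(11) = 23; u(12) = 13; u(13) = 29; u(14) = 7; u(15) = 11; u(16) = 28; u(17) = 39; u(18) = 5; u(19) = 21; u(20) = 33; u(21) = 2; u(22) = 35; u(23) = 15; u(24) = 22; u(25) = 17; u(26) = 6; u(27) = 23; u(28) = 4; u(29) = 25; u(30) = 10; u(31) = 18; u(32) = 28; u(33) = 12; u(34) = 34; u(35) = 30; u(36) = 13; u(37) = 2; u(38) = 36; u(39) = 20; u(40) = 8; u(41) = 39; u(42) = 6.
Since (u(41), u(42)) = (u(1), u(2)) = (39, 6) (two consecutive terms determine the rest), the sequence is periodic with period 40.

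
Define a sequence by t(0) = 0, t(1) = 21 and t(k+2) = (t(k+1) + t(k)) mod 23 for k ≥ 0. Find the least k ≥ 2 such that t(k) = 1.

Computing terms: t(0) = 0; t(1) = 21; t(2) = 21; t(3) = 19; t(4) = 17; t(5) = 13; t(6) = 7; t(7) = 20; t(8) = 4; t(9) = 1; t(10) = 5; t(11) = 6; t(12) = 11; t(13) = 17; t(14) = 5; t(15) = 22; t(16) = 4; t(17) = 3; t(18) = 7; t(19) = 10; t(20) = 17; t(21) = 4; t(22) = 21; t(23) = 2; t(24) = 0; t(25) = 2; t(26) = 2; t(27) = 4; t(28) = 6; t(29) = 10; t(30) = 16; t(31) = 3; t(32) = 19; t(33) = 22; t(34) = 18; t(35) = 17; t(36) = 12; t(37) = 6; t(38) = 18; t(39) = 1; t(40) = 19; t(41) = 20; t(42) = 16; t(43) = 13; t(44) = 6; t(45) = 19; t(46) = 2; t(47) = 21; t(48) = 0; t(49) = 21.
Since (t(48), t(49)) = (t(0), t(1)) = (0, 21) (two consecutive terms determine the rest), the sequence is periodic with period 48.
The value 1 first appears (with k ≥ 2) at t(9).

9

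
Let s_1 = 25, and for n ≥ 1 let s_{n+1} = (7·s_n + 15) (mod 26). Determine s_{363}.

19

s_1 = 25; s_2 = 8; s_3 = 19; s_4 = 18; s_5 = 11; s_6 = 14; s_7 = 9; s_8 = 0; s_9 = 15; s_{10} = 16; s_{11} = 23; s_{12} = 20; s_{13} = 25.
Since s_{13} = s_1 = 25, the sequence is periodic with period 12.
So s_{363} = s_{1 + ((363-1) mod 12)} = s_3 = 19.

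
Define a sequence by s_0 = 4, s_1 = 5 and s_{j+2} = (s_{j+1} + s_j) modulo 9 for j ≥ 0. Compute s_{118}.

We have s_0 = 4,  s_1 = 5,  s_2 = 0,  s_3 = 5,  s_4 = 5,  s_5 = 1,  s_6 = 6,  s_7 = 7,  s_8 = 4,  s_9 = 2,  s_{10} = 6,  s_{11} = 8,  s_{12} = 5,  s_{13} = 4,  s_{14} = 0,  s_{15} = 4,  s_{16} = 4,  s_{17} = 8,  s_{18} = 3,  s_{19} = 2,  s_{20} = 5,  s_{21} = 7,  s_{22} = 3,  s_{23} = 1,  s_{24} = 4,  s_{25} = 5.
Since (s_{24}, s_{25}) = (s_0, s_1) = (4, 5) (two consecutive terms determine the rest), the sequence is periodic with period 24.
So s_{118} = s_{0 + ((118-0) mod 24)} = s_{22} = 3.

3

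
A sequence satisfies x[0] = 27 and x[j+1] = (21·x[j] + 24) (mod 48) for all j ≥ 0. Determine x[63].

39

x[0] = 27; x[1] = 15; x[2] = 3; x[3] = 39; x[4] = 27.
The sequence repeats with period 4.
(63 - 0) mod 4 = 3, so x[63] = x[3] = 39.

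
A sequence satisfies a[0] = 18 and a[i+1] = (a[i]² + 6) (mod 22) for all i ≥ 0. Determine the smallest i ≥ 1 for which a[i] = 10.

4

We have a[0] = 18; a[1] = 0; a[2] = 6; a[3] = 20; a[4] = 10; a[5] = 18.
The sequence repeats with period 5.
The value 10 first appears (with i ≥ 1) at a[4].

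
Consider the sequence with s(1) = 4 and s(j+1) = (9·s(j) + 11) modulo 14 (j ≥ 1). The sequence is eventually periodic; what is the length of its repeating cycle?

Computing terms: s(1) = 4,  s(2) = 5,  s(3) = 0,  s(4) = 11,  s(5) = 12,  s(6) = 7,  s(7) = 4.
The sequence repeats with period 6.

6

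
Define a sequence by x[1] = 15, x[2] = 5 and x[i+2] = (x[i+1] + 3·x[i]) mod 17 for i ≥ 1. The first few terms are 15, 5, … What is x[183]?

1

We have x[1] = 15,  x[2] = 5,  x[3] = 16,  x[4] = 14,  x[5] = 11,  x[6] = 2,  x[7] = 1,  x[8] = 7,  x[9] = 10,  x[10] = 14,  x[11] = 10,  x[12] = 1,  x[13] = 14,  x[14] = 0,  x[15] = 8,  x[16] = 8,  x[17] = 15,  x[18] = 5.
Since (x[17], x[18]) = (x[1], x[2]) = (15, 5) (two consecutive terms determine the rest), the sequence is periodic with period 16.
So x[183] = x[1 + ((183-1) mod 16)] = x[7] = 1.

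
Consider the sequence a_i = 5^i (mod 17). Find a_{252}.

4

Listing terms: a_1 = 5,  a_2 = 8,  a_3 = 6,  a_4 = 13,  a_5 = 14,  a_6 = 2,  a_7 = 10,  a_8 = 16,  a_9 = 12,  a_{10} = 9,  a_{11} = 11,  a_{12} = 4,  a_{13} = 3,  a_{14} = 15,  a_{15} = 7,  a_{16} = 1,  a_{17} = 5.
The sequence repeats with period 16.
(252 - 1) mod 16 = 11, so a_{252} = a_{12} = 4.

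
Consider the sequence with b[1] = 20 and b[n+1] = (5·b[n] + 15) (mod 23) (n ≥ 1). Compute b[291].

We have b[1] = 20,  b[2] = 0,  b[3] = 15,  b[4] = 21,  b[5] = 5,  b[6] = 17,  b[7] = 8,  b[8] = 9,  b[9] = 14,  b[10] = 16,  b[11] = 3,  b[12] = 7,  b[13] = 4,  b[14] = 12,  b[15] = 6,  b[16] = 22,  b[17] = 10,  b[18] = 19,  b[19] = 18,  b[20] = 13,  b[21] = 11,  b[22] = 1,  b[23] = 20.
Since b[23] = b[1] = 20, the sequence is periodic with period 22.
So b[291] = b[1 + ((291-1) mod 22)] = b[5] = 5.

5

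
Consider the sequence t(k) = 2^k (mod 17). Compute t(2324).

16

Computing terms: t(1) = 2,  t(2) = 4,  t(3) = 8,  t(4) = 16,  t(5) = 15,  t(6) = 13,  t(7) = 9,  t(8) = 1,  t(9) = 2.
Since t(9) = t(1) = 2, the sequence is periodic with period 8.
(2324 - 1) mod 8 = 3, so t(2324) = t(4) = 16.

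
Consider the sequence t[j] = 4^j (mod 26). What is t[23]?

10

We have t[0] = 1,  t[1] = 4,  t[2] = 16,  t[3] = 12,  t[4] = 22,  t[5] = 10,  t[6] = 14,  t[7] = 4.
Since t[7] = t[1] = 4, the sequence is eventually periodic: after a pre-period of length 1 it cycles with period 6.
For j ≥ 1, t[j] depends only on (j - 1) mod 6. (23 - 1) mod 6 = 4, so t[23] = t[5] = 10.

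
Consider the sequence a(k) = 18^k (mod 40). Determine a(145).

Computing terms: a(0) = 1, a(1) = 18, a(2) = 4, a(3) = 32, a(4) = 16, a(5) = 8, a(6) = 24, a(7) = 32.
Since a(7) = a(3) = 32, the sequence is eventually periodic: after a pre-period of length 3 it cycles with period 4.
For k ≥ 3, a(k) depends only on (k - 3) mod 4. (145 - 3) mod 4 = 2, so a(145) = a(5) = 8.

8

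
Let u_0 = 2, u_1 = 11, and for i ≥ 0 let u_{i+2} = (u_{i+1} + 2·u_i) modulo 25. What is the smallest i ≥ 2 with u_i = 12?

3

We have u_0 = 2, u_1 = 11, u_2 = 15, u_3 = 12, u_4 = 17, u_5 = 16, u_6 = 0, u_7 = 7, u_8 = 7, u_9 = 21, u_{10} = 10, u_{11} = 2, u_{12} = 22, u_{13} = 1, u_{14} = 20, u_{15} = 22, u_{16} = 12, u_{17} = 6, u_{18} = 5, u_{19} = 17, u_{20} = 2, u_{21} = 11.
Since (u_{20}, u_{21}) = (u_0, u_1) = (2, 11) (two consecutive terms determine the rest), the sequence is periodic with period 20.
The value 12 first appears (with i ≥ 2) at u_3.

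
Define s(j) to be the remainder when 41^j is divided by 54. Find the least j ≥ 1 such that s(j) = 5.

We have s(0) = 1, s(1) = 41, s(2) = 7, s(3) = 17, s(4) = 49, s(5) = 11, s(6) = 19, s(7) = 23, s(8) = 25, s(9) = 53, s(10) = 13, s(11) = 47, s(12) = 37, s(13) = 5, s(14) = 43, s(15) = 35, s(16) = 31, s(17) = 29, s(18) = 1.
The sequence repeats with period 18.
The value 5 first appears (with j ≥ 1) at s(13).

13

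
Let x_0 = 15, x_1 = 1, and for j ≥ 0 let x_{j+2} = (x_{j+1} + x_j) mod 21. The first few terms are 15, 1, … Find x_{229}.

8

Computing terms: x_0 = 15, x_1 = 1, x_2 = 16, x_3 = 17, x_4 = 12, x_5 = 8, x_6 = 20, x_7 = 7, x_8 = 6, x_9 = 13, x_{10} = 19, x_{11} = 11, x_{12} = 9, x_{13} = 20, x_{14} = 8, x_{15} = 7, x_{16} = 15, x_{17} = 1.
The sequence repeats with period 16.
So x_{229} = x_{0 + ((229-0) mod 16)} = x_5 = 8.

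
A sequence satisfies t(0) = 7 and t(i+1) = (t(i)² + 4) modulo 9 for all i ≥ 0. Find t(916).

8

Computing terms: t(0) = 7, t(1) = 8, t(2) = 5, t(3) = 2, t(4) = 8.
Since t(4) = t(1) = 8, the sequence is eventually periodic: after a pre-period of length 1 it cycles with period 3.
For i ≥ 1, t(i) depends only on (i - 1) mod 3. (916 - 1) mod 3 = 0, so t(916) = t(1) = 8.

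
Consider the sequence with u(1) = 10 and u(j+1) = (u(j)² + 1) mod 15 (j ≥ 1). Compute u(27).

Listing terms: u(1) = 10; u(2) = 11; u(3) = 2; u(4) = 5; u(5) = 11.
Since u(5) = u(2) = 11, the sequence is eventually periodic: after a pre-period of length 1 it cycles with period 3.
For j ≥ 2, u(j) depends only on (j - 2) mod 3. (27 - 2) mod 3 = 1, so u(27) = u(3) = 2.

2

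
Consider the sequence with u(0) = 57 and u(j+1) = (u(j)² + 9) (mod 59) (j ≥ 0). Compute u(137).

50

We have u(0) = 57; u(1) = 13; u(2) = 1; u(3) = 10; u(4) = 50; u(5) = 31; u(6) = 26; u(7) = 36; u(8) = 7; u(9) = 58; u(10) = 10.
Since u(10) = u(3) = 10, the sequence is eventually periodic: after a pre-period of length 3 it cycles with period 7.
For j ≥ 3, u(j) depends only on (j - 3) mod 7. (137 - 3) mod 7 = 1, so u(137) = u(4) = 50.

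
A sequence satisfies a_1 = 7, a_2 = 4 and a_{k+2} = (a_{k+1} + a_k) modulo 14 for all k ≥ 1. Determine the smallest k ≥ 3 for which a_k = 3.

10

Computing terms: a_1 = 7; a_2 = 4; a_3 = 11; a_4 = 1; a_5 = 12; a_6 = 13; a_7 = 11; a_8 = 10; a_9 = 7; a_{10} = 3; a_{11} = 10; a_{12} = 13; a_{13} = 9; a_{14} = 8; a_{15} = 3; a_{16} = 11; a_{17} = 0; a_{18} = 11; a_{19} = 11; a_{20} = 8; a_{21} = 5; a_{22} = 13; a_{23} = 4; a_{24} = 3; a_{25} = 7; a_{26} = 10; a_{27} = 3; a_{28} = 13; a_{29} = 2; a_{30} = 1; a_{31} = 3; a_{32} = 4; a_{33} = 7; a_{34} = 11; a_{35} = 4; a_{36} = 1; a_{37} = 5; a_{38} = 6; a_{39} = 11; a_{40} = 3; a_{41} = 0; a_{42} = 3; a_{43} = 3; a_{44} = 6; a_{45} = 9; a_{46} = 1; a_{47} = 10; a_{48} = 11; a_{49} = 7; a_{50} = 4.
Since (a_{49}, a_{50}) = (a_1, a_2) = (7, 4) (two consecutive terms determine the rest), the sequence is periodic with period 48.
The value 3 first appears (with k ≥ 3) at a_{10}.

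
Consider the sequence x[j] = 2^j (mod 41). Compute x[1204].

x[0] = 1; x[1] = 2; x[2] = 4; x[3] = 8; x[4] = 16; x[5] = 32; x[6] = 23; x[7] = 5; x[8] = 10; x[9] = 20; x[10] = 40; x[11] = 39; x[12] = 37; x[13] = 33; x[14] = 25; x[15] = 9; x[16] = 18; x[17] = 36; x[18] = 31; x[19] = 21; x[20] = 1.
Since x[20] = x[0] = 1, the sequence is periodic with period 20.
(1204 - 0) mod 20 = 4, so x[1204] = x[4] = 16.

16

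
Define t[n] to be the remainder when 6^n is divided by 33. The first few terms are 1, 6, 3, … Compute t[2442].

3

We have t[0] = 1, t[1] = 6, t[2] = 3, t[3] = 18, t[4] = 9, t[5] = 21, t[6] = 27, t[7] = 30, t[8] = 15, t[9] = 24, t[10] = 12, t[11] = 6.
Since t[11] = t[1] = 6, the sequence is eventually periodic: after a pre-period of length 1 it cycles with period 10.
For n ≥ 1, t[n] depends only on (n - 1) mod 10. (2442 - 1) mod 10 = 1, so t[2442] = t[2] = 3.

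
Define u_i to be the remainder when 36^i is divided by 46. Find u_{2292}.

We have u_0 = 1, u_1 = 36, u_2 = 8, u_3 = 12, u_4 = 18, u_5 = 4, u_6 = 6, u_7 = 32, u_8 = 2, u_9 = 26, u_{10} = 16, u_{11} = 24, u_{12} = 36.
Since u_{12} = u_1 = 36, the sequence is eventually periodic: after a pre-period of length 1 it cycles with period 11.
For i ≥ 1, u_i depends only on (i - 1) mod 11. (2292 - 1) mod 11 = 3, so u_{2292} = u_4 = 18.

18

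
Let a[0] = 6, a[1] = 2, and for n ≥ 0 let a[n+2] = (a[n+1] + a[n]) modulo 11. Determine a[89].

7

Listing terms: a[0] = 6, a[1] = 2, a[2] = 8, a[3] = 10, a[4] = 7, a[5] = 6, a[6] = 2.
The sequence repeats with period 5.
So a[89] = a[0 + ((89-0) mod 5)] = a[4] = 7.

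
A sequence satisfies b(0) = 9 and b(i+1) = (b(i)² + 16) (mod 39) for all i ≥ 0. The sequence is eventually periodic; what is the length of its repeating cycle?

b(0) = 9, b(1) = 19, b(2) = 26, b(3) = 29, b(4) = 38, b(5) = 17, b(6) = 32, b(7) = 26.
Since b(7) = b(2) = 26, the sequence is eventually periodic: after a pre-period of length 2 it cycles with period 5.

5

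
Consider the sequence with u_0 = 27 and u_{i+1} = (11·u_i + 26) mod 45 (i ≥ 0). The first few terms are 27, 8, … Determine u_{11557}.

44

We have u_0 = 27,  u_1 = 8,  u_2 = 24,  u_3 = 20,  u_4 = 21,  u_5 = 32,  u_6 = 18,  u_7 = 44,  u_8 = 15,  u_9 = 11,  u_{10} = 12,  u_{11} = 23,  u_{12} = 9,  u_{13} = 35,  u_{14} = 6,  u_{15} = 2,  u_{16} = 3,  u_{17} = 14,  u_{18} = 0,  u_{19} = 26,  u_{20} = 42,  u_{21} = 38,  u_{22} = 39,  u_{23} = 5,  u_{24} = 36,  u_{25} = 17,  u_{26} = 33,  u_{27} = 29,  u_{28} = 30,  u_{29} = 41,  u_{30} = 27.
The sequence repeats with period 30.
(11557 - 0) mod 30 = 7, so u_{11557} = u_7 = 44.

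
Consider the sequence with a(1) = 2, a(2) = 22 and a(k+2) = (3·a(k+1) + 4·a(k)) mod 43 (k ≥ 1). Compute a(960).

Listing terms: a(1) = 2; a(2) = 22; a(3) = 31; a(4) = 9; a(5) = 22; a(6) = 16; a(7) = 7; a(8) = 42; a(9) = 25; a(10) = 28; a(11) = 12; a(12) = 19; a(13) = 19; a(14) = 4; a(15) = 2; a(16) = 22.
Since (a(15), a(16)) = (a(1), a(2)) = (2, 22) (two consecutive terms determine the rest), the sequence is periodic with period 14.
So a(960) = a(1 + ((960-1) mod 14)) = a(8) = 42.

42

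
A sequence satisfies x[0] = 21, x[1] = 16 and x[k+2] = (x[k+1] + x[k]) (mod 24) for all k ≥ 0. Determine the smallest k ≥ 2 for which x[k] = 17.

6

We have x[0] = 21, x[1] = 16, x[2] = 13, x[3] = 5, x[4] = 18, x[5] = 23, x[6] = 17, x[7] = 16, x[8] = 9, x[9] = 1, x[10] = 10, x[11] = 11, x[12] = 21, x[13] = 8, x[14] = 5, x[15] = 13, x[16] = 18, x[17] = 7, x[18] = 1, x[19] = 8, x[20] = 9, x[21] = 17, x[22] = 2, x[23] = 19, x[24] = 21, x[25] = 16.
Since (x[24], x[25]) = (x[0], x[1]) = (21, 16) (two consecutive terms determine the rest), the sequence is periodic with period 24.
The value 17 first appears (with k ≥ 2) at x[6].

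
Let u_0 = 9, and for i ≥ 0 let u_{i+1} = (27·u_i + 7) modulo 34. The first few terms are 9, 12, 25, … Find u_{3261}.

We have u_0 = 9, u_1 = 12, u_2 = 25, u_3 = 2, u_4 = 27, u_5 = 22, u_6 = 23, u_7 = 16, u_8 = 31, u_9 = 28, u_{10} = 15, u_{11} = 4, u_{12} = 13, u_{13} = 18, u_{14} = 17, u_{15} = 24, u_{16} = 9.
The sequence repeats with period 16.
(3261 - 0) mod 16 = 13, so u_{3261} = u_{13} = 18.

18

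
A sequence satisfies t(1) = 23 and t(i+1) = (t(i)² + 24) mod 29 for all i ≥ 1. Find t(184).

We have t(1) = 23,  t(2) = 2,  t(3) = 28,  t(4) = 25,  t(5) = 11,  t(6) = 0,  t(7) = 24,  t(8) = 20,  t(9) = 18,  t(10) = 0.
Since t(10) = t(6) = 0, the sequence is eventually periodic: after a pre-period of length 5 it cycles with period 4.
For i ≥ 6, t(i) depends only on (i - 6) mod 4. (184 - 6) mod 4 = 2, so t(184) = t(8) = 20.

20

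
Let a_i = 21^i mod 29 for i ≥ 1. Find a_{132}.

16

We have a_1 = 21, a_2 = 6, a_3 = 10, a_4 = 7, a_5 = 2, a_6 = 13, a_7 = 12, a_8 = 20, a_9 = 14, a_{10} = 4, a_{11} = 26, a_{12} = 24, a_{13} = 11, a_{14} = 28, a_{15} = 8, a_{16} = 23, a_{17} = 19, a_{18} = 22, a_{19} = 27, a_{20} = 16, a_{21} = 17, a_{22} = 9, a_{23} = 15, a_{24} = 25, a_{25} = 3, a_{26} = 5, a_{27} = 18, a_{28} = 1, a_{29} = 21.
The sequence repeats with period 28.
(132 - 1) mod 28 = 19, so a_{132} = a_{20} = 16.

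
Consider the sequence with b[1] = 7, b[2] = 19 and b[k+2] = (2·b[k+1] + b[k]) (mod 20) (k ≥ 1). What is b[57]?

15

b[1] = 7, b[2] = 19, b[3] = 5, b[4] = 9, b[5] = 3, b[6] = 15, b[7] = 13, b[8] = 1, b[9] = 15, b[10] = 11, b[11] = 17, b[12] = 5, b[13] = 7, b[14] = 19.
The sequence repeats with period 12.
So b[57] = b[1 + ((57-1) mod 12)] = b[9] = 15.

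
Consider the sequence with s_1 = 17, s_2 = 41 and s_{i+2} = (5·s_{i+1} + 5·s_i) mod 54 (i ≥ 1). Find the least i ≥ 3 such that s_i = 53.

7

Computing terms: s_1 = 17, s_2 = 41, s_3 = 20, s_4 = 35, s_5 = 5, s_6 = 38, s_7 = 53, s_8 = 23, s_9 = 2, s_{10} = 17, s_{11} = 41.
The sequence repeats with period 9.
The value 53 first appears (with i ≥ 3) at s_7.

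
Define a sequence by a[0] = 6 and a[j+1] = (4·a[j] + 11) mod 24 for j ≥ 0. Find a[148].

23

Listing terms: a[0] = 6, a[1] = 11, a[2] = 7, a[3] = 15, a[4] = 23, a[5] = 7.
Since a[5] = a[2] = 7, the sequence is eventually periodic: after a pre-period of length 2 it cycles with period 3.
For j ≥ 2, a[j] depends only on (j - 2) mod 3. (148 - 2) mod 3 = 2, so a[148] = a[4] = 23.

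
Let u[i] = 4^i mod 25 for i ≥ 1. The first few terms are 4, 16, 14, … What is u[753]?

14

Listing terms: u[1] = 4; u[2] = 16; u[3] = 14; u[4] = 6; u[5] = 24; u[6] = 21; u[7] = 9; u[8] = 11; u[9] = 19; u[10] = 1; u[11] = 4.
The sequence repeats with period 10.
(753 - 1) mod 10 = 2, so u[753] = u[3] = 14.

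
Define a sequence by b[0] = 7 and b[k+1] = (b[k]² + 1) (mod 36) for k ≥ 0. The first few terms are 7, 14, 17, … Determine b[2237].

b[0] = 7; b[1] = 14; b[2] = 17; b[3] = 2; b[4] = 5; b[5] = 26; b[6] = 29; b[7] = 14.
Since b[7] = b[1] = 14, the sequence is eventually periodic: after a pre-period of length 1 it cycles with period 6.
For k ≥ 1, b[k] depends only on (k - 1) mod 6. (2237 - 1) mod 6 = 4, so b[2237] = b[5] = 26.

26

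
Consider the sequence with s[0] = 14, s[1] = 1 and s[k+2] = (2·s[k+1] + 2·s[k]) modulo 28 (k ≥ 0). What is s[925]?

We have s[0] = 14; s[1] = 1; s[2] = 2; s[3] = 6; s[4] = 16; s[5] = 16; s[6] = 8; s[7] = 20; s[8] = 0; s[9] = 12; s[10] = 24; s[11] = 16; s[12] = 24; s[13] = 24; s[14] = 12; s[15] = 16; s[16] = 0; s[17] = 4; s[18] = 8; s[19] = 24; s[20] = 8; s[21] = 8; s[22] = 4; s[23] = 24; s[24] = 0; s[25] = 20; s[26] = 12; s[27] = 8; s[28] = 12; s[29] = 12; s[30] = 20; s[31] = 8; s[32] = 0; s[33] = 16; s[34] = 4; s[35] = 12; s[36] = 4; s[37] = 4; s[38] = 16; s[39] = 12; s[40] = 0; s[41] = 24; s[42] = 20; s[43] = 4; s[44] = 20; s[45] = 20; s[46] = 24; s[47] = 4; s[48] = 0; s[49] = 8; s[50] = 16; s[51] = 20; s[52] = 16; s[53] = 16.
Since (s[52], s[53]) = (s[4], s[5]) = (16, 16) (two consecutive terms determine the rest), the sequence is eventually periodic: after a pre-period of length 4 it cycles with period 48.
For k ≥ 4, s[k] depends only on (k - 4) mod 48. (925 - 4) mod 48 = 9, so s[925] = s[13] = 24.

24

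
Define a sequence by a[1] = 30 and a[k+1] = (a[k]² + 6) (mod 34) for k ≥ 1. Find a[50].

10

Computing terms: a[1] = 30, a[2] = 22, a[3] = 14, a[4] = 32, a[5] = 10, a[6] = 4, a[7] = 22.
Since a[7] = a[2] = 22, the sequence is eventually periodic: after a pre-period of length 1 it cycles with period 5.
For k ≥ 2, a[k] depends only on (k - 2) mod 5. (50 - 2) mod 5 = 3, so a[50] = a[5] = 10.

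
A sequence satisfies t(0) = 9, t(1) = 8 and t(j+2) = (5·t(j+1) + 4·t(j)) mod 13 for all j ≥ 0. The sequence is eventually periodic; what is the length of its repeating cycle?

Computing terms: t(0) = 9,  t(1) = 8,  t(2) = 11,  t(3) = 9,  t(4) = 11,  t(5) = 0,  t(6) = 5,  t(7) = 12,  t(8) = 2,  t(9) = 6,  t(10) = 12,  t(11) = 6,  t(12) = 0,  t(13) = 11,  t(14) = 3,  t(15) = 7,  t(16) = 8,  t(17) = 3,  t(18) = 8,  t(19) = 0,  t(20) = 6,  t(21) = 4,  t(22) = 5,  t(23) = 2,  t(24) = 4,  t(25) = 2,  t(26) = 0,  t(27) = 8,  t(28) = 1,  t(29) = 11,  t(30) = 7,  t(31) = 1,  t(32) = 7,  t(33) = 0,  t(34) = 2,  t(35) = 10,  t(36) = 6,  t(37) = 5,  t(38) = 10,  t(39) = 5,  t(40) = 0,  t(41) = 7,  t(42) = 9,  t(43) = 8.
The sequence repeats with period 42.

42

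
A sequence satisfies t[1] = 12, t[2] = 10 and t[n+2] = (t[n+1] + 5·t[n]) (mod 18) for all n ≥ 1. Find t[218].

10

We have t[1] = 12; t[2] = 10; t[3] = 16; t[4] = 12; t[5] = 2; t[6] = 8; t[7] = 0; t[8] = 4; t[9] = 4; t[10] = 6; t[11] = 8; t[12] = 2; t[13] = 6; t[14] = 16; t[15] = 10; t[16] = 0; t[17] = 14; t[18] = 14; t[19] = 12; t[20] = 10.
The sequence repeats with period 18.
(218 - 1) mod 18 = 1, so t[218] = t[2] = 10.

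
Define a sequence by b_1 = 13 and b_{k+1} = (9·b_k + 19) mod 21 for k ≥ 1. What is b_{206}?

We have b_1 = 13, b_2 = 10, b_3 = 4, b_4 = 13.
Since b_4 = b_1 = 13, the sequence is periodic with period 3.
So b_{206} = b_{1 + ((206-1) mod 3)} = b_2 = 10.

10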